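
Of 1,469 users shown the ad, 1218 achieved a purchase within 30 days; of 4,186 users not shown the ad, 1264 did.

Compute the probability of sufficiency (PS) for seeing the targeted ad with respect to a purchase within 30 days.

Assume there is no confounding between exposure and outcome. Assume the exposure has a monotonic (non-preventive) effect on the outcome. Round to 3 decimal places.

p₁ = P(outcome | exposed) = 1218/1469 = 0.82914
p₀ = P(outcome | unexposed) = 1264/4186 = 0.30196
Under exogeneity and monotonicity, PS = (p₁ − p₀) / (1 − p₀).
PS = (0.82914 − 0.30196) / (1 − 0.30196) = 0.52718 / 0.69804 ≈ 0.7552

PS ≈ 0.755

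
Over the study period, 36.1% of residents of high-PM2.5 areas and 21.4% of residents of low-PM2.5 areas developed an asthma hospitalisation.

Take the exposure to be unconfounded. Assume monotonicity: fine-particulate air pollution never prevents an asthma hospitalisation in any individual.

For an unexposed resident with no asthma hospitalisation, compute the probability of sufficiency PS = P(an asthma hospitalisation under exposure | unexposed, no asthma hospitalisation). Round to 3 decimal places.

p₁ = 0.361, p₀ = 0.214.
Under exogeneity and monotonicity, PS = (p₁ − p₀) / (1 − p₀).
PS = (0.361 − 0.214) / (1 − 0.214) = 0.147 / 0.786 ≈ 0.1870

PS ≈ 0.187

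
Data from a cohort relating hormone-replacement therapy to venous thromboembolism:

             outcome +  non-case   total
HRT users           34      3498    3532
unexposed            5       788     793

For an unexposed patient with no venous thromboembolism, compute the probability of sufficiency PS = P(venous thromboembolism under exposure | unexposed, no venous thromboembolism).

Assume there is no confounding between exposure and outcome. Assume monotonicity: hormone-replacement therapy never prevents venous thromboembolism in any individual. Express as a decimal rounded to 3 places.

PS ≈ 0.003

p₁ = P(outcome | exposed) = 34/3532 = 0.0096263
p₀ = P(outcome | unexposed) = 5/793 = 0.0063052
Under exogeneity and monotonicity, PS = (p₁ − p₀)/(1 − p₀).
PS = (0.0096263 − 0.0063052) / 0.99369 ≈ 0.0033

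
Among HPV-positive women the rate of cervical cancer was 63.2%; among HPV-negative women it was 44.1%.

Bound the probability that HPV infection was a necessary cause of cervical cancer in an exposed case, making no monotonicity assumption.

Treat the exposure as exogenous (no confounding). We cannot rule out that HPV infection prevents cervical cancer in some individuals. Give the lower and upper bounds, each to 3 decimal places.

0.302 ≤ PN ≤ 0.884

p₁ = 0.632, p₀ = 0.441.
Under exogeneity alone the bounds on PN are max{0,(p₁−p₀)/p₁} ≤ PN ≤ min{1,(1−p₀)/p₁}.
  lower = (p₁ − p₀)/p₁ = 0.191 / 0.632 ≈ 0.3022
  upper = min{1, (1 − p₀)/p₁} = 0.559 / 0.632 ≈ 0.8845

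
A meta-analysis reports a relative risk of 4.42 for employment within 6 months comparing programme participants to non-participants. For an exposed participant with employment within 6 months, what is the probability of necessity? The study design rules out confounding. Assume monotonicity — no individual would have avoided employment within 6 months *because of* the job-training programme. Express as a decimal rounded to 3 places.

PN ≈ 0.774

Under exogeneity and monotonicity, PN = (RR − 1) / RR = 1 − 1/RR.
PN = (4.42 − 1) / 4.42 = 3.42 / 4.42 ≈ 0.7738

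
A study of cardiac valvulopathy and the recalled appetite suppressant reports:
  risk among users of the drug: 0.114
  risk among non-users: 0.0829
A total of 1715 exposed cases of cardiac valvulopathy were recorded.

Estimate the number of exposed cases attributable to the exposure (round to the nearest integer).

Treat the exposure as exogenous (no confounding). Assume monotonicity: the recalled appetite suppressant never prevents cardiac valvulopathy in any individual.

Let p₁ = 0.114, p₀ = 0.0829.
PN = (p₁ − p₀)/p₁ = (0.114 − 0.0829) / 0.114 ≈ 0.27281.
Attributable cases ≈ PN × (exposed cases) = 0.27281 × 1715 ≈ 467.86.

about 468 cases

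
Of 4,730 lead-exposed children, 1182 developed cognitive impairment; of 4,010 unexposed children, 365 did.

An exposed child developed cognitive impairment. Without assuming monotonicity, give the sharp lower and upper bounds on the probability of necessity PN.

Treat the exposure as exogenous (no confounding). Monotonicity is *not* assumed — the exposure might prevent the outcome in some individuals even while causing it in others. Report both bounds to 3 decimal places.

0.636 ≤ PN ≤ 1.000

p₁ = P(outcome | exposed) = 1182/4730 = 0.24989
p₀ = P(outcome | unexposed) = 365/4010 = 0.091022
Under exogeneity alone the bounds on PN are max{0,(p₁−p₀)/p₁} ≤ PN ≤ min{1,(1−p₀)/p₁}.
  lower = (p₁ − p₀)/p₁ = 0.15887 / 0.24989 ≈ 0.6358
  upper = min{1, (1 − p₀)/p₁} = 0.90898 / 0.24989 ≈ 3.6374 → capped at 1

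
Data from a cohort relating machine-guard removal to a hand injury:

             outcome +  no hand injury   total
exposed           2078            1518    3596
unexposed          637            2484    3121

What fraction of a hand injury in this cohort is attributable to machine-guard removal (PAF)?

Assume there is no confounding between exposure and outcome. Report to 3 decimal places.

p₁ = P(outcome | exposed) = 2078/3596 = 0.57786
p₀ = P(outcome | unexposed) = 637/3121 = 0.2041
Exposure prevalence π = 3596/6717 = 0.53536; overall risk P(Y=1) = 0.4042.
Under exogeneity, PAF = [P(Y=1) − p₀]/P(Y=1).
PAF = (0.4042 − 0.2041) / 0.4042 ≈ 0.4950

PAF ≈ 0.495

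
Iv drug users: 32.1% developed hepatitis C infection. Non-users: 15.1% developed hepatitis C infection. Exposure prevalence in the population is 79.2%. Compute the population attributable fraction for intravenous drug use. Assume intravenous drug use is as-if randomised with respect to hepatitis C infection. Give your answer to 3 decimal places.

p₁ = 0.321, p₀ = 0.151.
Overall risk P(Y=1) = π·p₁ + (1−π)·p₀ = 0.792×0.321 + 0.208×0.151 = 0.28564.
Under exogeneity, PAF = [P(Y=1) − p₀] / P(Y=1).
PAF = (0.28564 − 0.151) / 0.28564 ≈ 0.4714

PAF ≈ 0.471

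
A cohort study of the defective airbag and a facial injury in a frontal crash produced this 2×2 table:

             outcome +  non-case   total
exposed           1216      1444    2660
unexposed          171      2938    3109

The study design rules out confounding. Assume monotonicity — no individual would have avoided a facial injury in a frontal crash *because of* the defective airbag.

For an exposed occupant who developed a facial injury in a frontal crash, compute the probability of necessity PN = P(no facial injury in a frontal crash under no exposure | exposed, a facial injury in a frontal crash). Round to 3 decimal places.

PN ≈ 0.880

p₁ = P(outcome | exposed) = 1216/2660 = 0.45714
p₀ = P(outcome | unexposed) = 171/3109 = 0.055002
Under exogeneity and monotonicity, PN = (p₁ − p₀)/p₁.
PN = (0.45714 − 0.055002) / 0.45714 ≈ 0.8797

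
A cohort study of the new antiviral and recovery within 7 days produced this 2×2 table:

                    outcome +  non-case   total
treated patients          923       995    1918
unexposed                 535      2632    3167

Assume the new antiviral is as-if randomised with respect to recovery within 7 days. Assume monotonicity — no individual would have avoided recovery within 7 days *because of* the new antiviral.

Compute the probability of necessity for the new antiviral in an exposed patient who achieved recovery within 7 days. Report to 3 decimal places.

PN ≈ 0.649

p₁ = P(outcome | exposed) = 923/1918 = 0.48123
p₀ = P(outcome | unexposed) = 535/3167 = 0.16893
Under exogeneity and monotonicity, PN = (p₁ − p₀)/p₁.
PN = (0.48123 − 0.16893) / 0.48123 ≈ 0.6490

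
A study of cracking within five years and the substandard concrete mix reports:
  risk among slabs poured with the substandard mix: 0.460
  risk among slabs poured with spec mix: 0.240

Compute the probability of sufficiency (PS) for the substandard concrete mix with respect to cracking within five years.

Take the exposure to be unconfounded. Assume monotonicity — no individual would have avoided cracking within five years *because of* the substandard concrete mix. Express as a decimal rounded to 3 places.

Let p₁ = 0.46, p₀ = 0.24.
Under exogeneity and monotonicity, PS = (p₁ − p₀) / (1 − p₀).
PS = (0.46 − 0.24) / (1 − 0.24) = 0.22 / 0.76 ≈ 0.2895

PS ≈ 0.289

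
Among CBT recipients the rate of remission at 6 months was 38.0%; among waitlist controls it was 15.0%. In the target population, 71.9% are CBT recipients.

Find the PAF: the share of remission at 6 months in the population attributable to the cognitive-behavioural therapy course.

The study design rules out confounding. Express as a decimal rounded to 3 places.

PAF ≈ 0.524

p₁ = 0.38, p₀ = 0.15.
Overall risk P(Y=1) = π·p₁ + (1−π)·p₀ = 0.719×0.38 + 0.281×0.15 = 0.31537.
Under exogeneity, PAF = [P(Y=1) − p₀] / P(Y=1).
PAF = (0.31537 − 0.15) / 0.31537 ≈ 0.5244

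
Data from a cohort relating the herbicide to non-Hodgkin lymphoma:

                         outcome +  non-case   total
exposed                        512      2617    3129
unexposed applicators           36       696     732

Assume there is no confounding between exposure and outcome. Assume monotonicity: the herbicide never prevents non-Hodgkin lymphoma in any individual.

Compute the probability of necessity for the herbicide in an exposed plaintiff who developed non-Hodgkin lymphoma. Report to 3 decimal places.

PN ≈ 0.699

p₁ = P(outcome | exposed) = 512/3129 = 0.16363
p₀ = P(outcome | unexposed) = 36/732 = 0.04918
Under exogeneity and monotonicity, PN = (p₁ − p₀)/p₁.
PN = (0.16363 − 0.04918) / 0.16363 ≈ 0.6994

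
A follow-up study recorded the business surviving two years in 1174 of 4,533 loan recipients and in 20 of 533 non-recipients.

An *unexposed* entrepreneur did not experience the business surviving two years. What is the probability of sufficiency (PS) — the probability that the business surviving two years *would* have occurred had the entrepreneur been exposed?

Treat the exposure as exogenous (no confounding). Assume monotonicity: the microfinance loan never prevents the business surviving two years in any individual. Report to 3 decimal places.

p₁ = P(outcome | exposed) = 1174/4533 = 0.25899
p₀ = P(outcome | unexposed) = 20/533 = 0.037523
Under exogeneity and monotonicity, PS = (p₁ − p₀) / (1 − p₀).
PS = (0.25899 − 0.037523) / (1 − 0.037523) = 0.22147 / 0.96248 ≈ 0.2301

PS ≈ 0.230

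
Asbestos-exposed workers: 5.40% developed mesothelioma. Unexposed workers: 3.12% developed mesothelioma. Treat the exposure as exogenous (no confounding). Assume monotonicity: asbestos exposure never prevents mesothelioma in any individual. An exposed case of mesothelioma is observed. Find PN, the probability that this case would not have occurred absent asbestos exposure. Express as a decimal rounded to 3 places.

p₁ = 0.054, p₀ = 0.0312.
Under exogeneity and monotonicity, PN = (p₁ − p₀) / p₁.
PN = (0.054 − 0.0312) / 0.054 = 0.0228 / 0.054 ≈ 0.4222

PN ≈ 0.422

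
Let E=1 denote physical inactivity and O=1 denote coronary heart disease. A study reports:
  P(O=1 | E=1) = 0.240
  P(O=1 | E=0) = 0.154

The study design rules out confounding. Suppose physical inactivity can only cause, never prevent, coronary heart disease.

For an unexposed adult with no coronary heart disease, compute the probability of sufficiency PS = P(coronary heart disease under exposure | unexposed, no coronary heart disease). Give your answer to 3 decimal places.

Let p₁ = 0.24, p₀ = 0.154.
Under exogeneity and monotonicity, PS = (p₁ − p₀) / (1 − p₀).
PS = (0.24 − 0.154) / (1 − 0.154) = 0.086 / 0.846 ≈ 0.1017

PS ≈ 0.102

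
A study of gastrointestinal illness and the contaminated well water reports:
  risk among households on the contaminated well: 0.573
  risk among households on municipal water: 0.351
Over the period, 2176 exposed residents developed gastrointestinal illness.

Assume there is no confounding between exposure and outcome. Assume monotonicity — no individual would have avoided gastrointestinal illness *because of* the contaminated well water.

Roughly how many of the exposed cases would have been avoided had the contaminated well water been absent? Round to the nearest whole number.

Let p₁ = 0.573, p₀ = 0.351.
PN = (p₁ − p₀)/p₁ = (0.573 − 0.351) / 0.573 ≈ 0.38743.
Attributable cases ≈ PN × (exposed cases) = 0.38743 × 2176 ≈ 843.06.

about 843 cases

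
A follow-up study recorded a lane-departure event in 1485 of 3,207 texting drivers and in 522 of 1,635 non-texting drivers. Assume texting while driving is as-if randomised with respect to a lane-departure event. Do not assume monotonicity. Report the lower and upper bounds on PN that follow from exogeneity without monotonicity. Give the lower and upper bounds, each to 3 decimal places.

0.311 ≤ PN ≤ 1.000

p₁ = P(outcome | exposed) = 1485/3207 = 0.46305
p₀ = P(outcome | unexposed) = 522/1635 = 0.31927
Under exogeneity alone the bounds on PN are max{0,(p₁−p₀)/p₁} ≤ PN ≤ min{1,(1−p₀)/p₁}.
  lower = (p₁ − p₀)/p₁ = 0.14378 / 0.46305 ≈ 0.3105
  upper = min{1, (1 − p₀)/p₁} = 0.68073 / 0.46305 ≈ 1.4701 → capped at 1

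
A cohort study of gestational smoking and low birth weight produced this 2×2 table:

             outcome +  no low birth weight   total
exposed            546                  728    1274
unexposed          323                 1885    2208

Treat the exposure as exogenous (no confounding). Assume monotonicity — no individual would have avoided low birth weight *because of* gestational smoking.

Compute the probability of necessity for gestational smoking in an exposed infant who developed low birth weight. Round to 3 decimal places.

PN ≈ 0.659

p₁ = P(outcome | exposed) = 546/1274 = 0.42857
p₀ = P(outcome | unexposed) = 323/2208 = 0.14629
Under exogeneity and monotonicity, PN = (p₁ − p₀) / p₁.
PN = (0.42857 − 0.14629) / 0.42857 = 0.28229 / 0.42857 ≈ 0.6587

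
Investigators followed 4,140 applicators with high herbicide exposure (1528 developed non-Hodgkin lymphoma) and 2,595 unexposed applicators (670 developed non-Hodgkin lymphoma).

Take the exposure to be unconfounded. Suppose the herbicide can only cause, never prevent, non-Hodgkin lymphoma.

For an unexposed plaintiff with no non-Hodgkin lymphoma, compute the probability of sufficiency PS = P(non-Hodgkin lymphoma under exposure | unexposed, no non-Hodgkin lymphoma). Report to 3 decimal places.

p₁ = P(outcome | exposed) = 1528/4140 = 0.36908
p₀ = P(outcome | unexposed) = 670/2595 = 0.25819
Under exogeneity and monotonicity, PS = (p₁ − p₀) / (1 − p₀).
PS = (0.36908 − 0.25819) / (1 − 0.25819) = 0.11089 / 0.74181 ≈ 0.1495

PS ≈ 0.149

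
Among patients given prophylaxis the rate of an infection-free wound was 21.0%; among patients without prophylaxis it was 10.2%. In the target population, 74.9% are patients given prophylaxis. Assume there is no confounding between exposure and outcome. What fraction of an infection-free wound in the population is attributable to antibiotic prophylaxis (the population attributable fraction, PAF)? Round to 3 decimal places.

PAF ≈ 0.442

p₁ = 0.21, p₀ = 0.102.
Overall risk P(Y=1) = π·p₁ + (1−π)·p₀ = 0.749×0.21 + 0.251×0.102 = 0.18289.
Under exogeneity, PAF = [P(Y=1) − p₀] / P(Y=1).
PAF = (0.18289 − 0.102) / 0.18289 ≈ 0.4423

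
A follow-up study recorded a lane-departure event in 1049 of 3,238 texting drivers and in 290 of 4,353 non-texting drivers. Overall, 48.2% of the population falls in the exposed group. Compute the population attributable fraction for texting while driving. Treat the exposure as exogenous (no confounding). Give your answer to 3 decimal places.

PAF ≈ 0.651

p₁ = P(outcome | exposed) = 1049/3238 = 0.32397
p₀ = P(outcome | unexposed) = 290/4353 = 0.066621
Overall risk P(Y=1) = π·p₁ + (1−π)·p₀ = 0.482×0.32397 + 0.518×0.066621 = 0.19066.
Under exogeneity, PAF = [P(Y=1) − p₀] / P(Y=1).
PAF = (0.19066 − 0.066621) / 0.19066 ≈ 0.6506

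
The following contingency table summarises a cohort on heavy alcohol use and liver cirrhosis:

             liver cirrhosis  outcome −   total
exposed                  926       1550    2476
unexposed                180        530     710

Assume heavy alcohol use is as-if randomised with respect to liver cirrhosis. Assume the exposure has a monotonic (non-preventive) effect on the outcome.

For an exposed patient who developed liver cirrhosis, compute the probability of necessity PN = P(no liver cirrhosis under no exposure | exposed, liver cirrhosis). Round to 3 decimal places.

PN ≈ 0.322

p₁ = P(outcome | exposed) = 926/2476 = 0.37399
p₀ = P(outcome | unexposed) = 180/710 = 0.25352
Under exogeneity and monotonicity, PN = (p₁ − p₀)/p₁.
PN = (0.37399 − 0.25352) / 0.37399 ≈ 0.3221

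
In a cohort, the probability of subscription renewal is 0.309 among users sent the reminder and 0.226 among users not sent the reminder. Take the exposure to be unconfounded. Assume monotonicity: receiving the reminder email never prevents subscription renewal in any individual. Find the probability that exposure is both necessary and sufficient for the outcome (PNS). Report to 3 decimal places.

PNS ≈ 0.083

Let p₁ = 0.309, p₀ = 0.226.
Under exogeneity and monotonicity, PNS = p₁ − p₀.
PNS = 0.309 − 0.226 = 0.083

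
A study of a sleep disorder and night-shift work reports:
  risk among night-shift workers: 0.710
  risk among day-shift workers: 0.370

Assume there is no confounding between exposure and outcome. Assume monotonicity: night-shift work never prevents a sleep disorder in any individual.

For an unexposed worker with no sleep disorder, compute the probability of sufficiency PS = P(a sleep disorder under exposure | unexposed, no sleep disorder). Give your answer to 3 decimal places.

Let p₁ = 0.71, p₀ = 0.37.
Under exogeneity and monotonicity, PS = (p₁ − p₀) / (1 − p₀).
PS = (0.71 − 0.37) / (1 − 0.37) = 0.34 / 0.63 ≈ 0.5397

PS ≈ 0.540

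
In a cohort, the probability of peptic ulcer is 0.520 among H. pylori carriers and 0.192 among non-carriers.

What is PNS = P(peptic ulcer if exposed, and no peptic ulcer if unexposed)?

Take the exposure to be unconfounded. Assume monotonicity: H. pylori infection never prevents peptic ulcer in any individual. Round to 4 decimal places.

Let p₁ = 0.52, p₀ = 0.192.
Under exogeneity and monotonicity, PNS = p₁ − p₀.
PNS = 0.52 − 0.192 = 0.328

PNS ≈ 0.3280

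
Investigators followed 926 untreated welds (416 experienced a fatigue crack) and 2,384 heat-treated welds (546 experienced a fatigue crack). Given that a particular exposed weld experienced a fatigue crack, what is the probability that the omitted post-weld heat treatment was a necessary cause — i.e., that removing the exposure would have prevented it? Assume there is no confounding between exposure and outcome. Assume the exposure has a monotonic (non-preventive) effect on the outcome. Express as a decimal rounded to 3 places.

PN ≈ 0.490

p₁ = P(outcome | exposed) = 416/926 = 0.44924
p₀ = P(outcome | unexposed) = 546/2384 = 0.22903
Under exogeneity and monotonicity, PN = (p₁ − p₀) / p₁.
PN = (0.44924 − 0.22903) / 0.44924 = 0.22022 / 0.44924 ≈ 0.4902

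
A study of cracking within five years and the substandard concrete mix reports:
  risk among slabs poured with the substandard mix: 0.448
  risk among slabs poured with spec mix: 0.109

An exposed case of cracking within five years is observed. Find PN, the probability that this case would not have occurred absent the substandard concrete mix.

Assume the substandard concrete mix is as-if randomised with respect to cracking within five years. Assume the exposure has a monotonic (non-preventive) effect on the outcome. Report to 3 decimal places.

PN ≈ 0.757

Let p₁ = 0.448, p₀ = 0.109.
Under exogeneity and monotonicity, PN = (p₁ − p₀) / p₁.
PN = (0.448 − 0.109) / 0.448 = 0.339 / 0.448 ≈ 0.7567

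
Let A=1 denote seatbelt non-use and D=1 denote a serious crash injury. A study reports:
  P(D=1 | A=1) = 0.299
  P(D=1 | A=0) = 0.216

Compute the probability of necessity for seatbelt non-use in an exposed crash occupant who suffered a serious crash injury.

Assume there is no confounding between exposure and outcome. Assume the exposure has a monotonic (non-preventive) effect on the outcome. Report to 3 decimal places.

Let p₁ = 0.299, p₀ = 0.216.
Under exogeneity and monotonicity, PN = (p₁ − p₀) / p₁.
PN = (0.299 − 0.216) / 0.299 = 0.083 / 0.299 ≈ 0.2776

PN ≈ 0.278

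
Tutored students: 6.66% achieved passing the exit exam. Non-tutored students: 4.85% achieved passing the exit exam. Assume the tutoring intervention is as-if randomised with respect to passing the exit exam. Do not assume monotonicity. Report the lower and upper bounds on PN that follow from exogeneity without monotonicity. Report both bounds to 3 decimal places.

0.272 ≤ PN ≤ 1.000

p₁ = 0.0666, p₀ = 0.0485.
Under exogeneity alone the bounds on PN are max{0,(p₁−p₀)/p₁} ≤ PN ≤ min{1,(1−p₀)/p₁}.
  lower = (p₁ − p₀)/p₁ = 0.0181 / 0.0666 ≈ 0.2718
  upper = min{1, (1 − p₀)/p₁} = 0.9515 / 0.0666 ≈ 14.2868 → capped at 1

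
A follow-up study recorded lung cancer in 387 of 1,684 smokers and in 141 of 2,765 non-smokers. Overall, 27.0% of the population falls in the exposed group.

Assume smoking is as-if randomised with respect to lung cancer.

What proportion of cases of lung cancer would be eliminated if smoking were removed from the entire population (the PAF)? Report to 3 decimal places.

PAF ≈ 0.486

p₁ = P(outcome | exposed) = 387/1684 = 0.22981
p₀ = P(outcome | unexposed) = 141/2765 = 0.050995
Overall risk P(Y=1) = π·p₁ + (1−π)·p₀ = 0.27×0.22981 + 0.73×0.050995 = 0.099275.
Under exogeneity, PAF = [P(Y=1) − p₀] / P(Y=1).
PAF = (0.099275 − 0.050995) / 0.099275 ≈ 0.4863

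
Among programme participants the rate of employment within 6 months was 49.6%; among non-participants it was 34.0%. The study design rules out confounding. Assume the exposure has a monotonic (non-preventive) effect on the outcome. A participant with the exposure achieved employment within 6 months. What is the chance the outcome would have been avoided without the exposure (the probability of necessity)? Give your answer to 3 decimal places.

PN ≈ 0.315

p₁ = 0.496, p₀ = 0.34.
Under exogeneity and monotonicity, PN = (p₁ − p₀) / p₁.
PN = (0.496 − 0.34) / 0.496 = 0.156 / 0.496 ≈ 0.3145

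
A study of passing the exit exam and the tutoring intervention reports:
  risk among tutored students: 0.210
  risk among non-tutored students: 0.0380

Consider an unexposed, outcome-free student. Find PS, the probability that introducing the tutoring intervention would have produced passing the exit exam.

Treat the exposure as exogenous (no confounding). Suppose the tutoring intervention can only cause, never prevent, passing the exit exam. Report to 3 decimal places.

PS ≈ 0.179

Let p₁ = 0.21, p₀ = 0.038.
Under exogeneity and monotonicity, PS = (p₁ − p₀) / (1 − p₀).
PS = (0.21 − 0.038) / (1 − 0.038) = 0.172 / 0.962 ≈ 0.1788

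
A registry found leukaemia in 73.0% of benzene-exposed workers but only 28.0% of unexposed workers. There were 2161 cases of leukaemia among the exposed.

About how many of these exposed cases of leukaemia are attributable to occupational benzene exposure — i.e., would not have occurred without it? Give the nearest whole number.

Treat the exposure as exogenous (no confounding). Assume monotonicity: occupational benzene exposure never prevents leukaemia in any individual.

about 1332 cases

p₁ = 0.73, p₀ = 0.28.
PN = (p₁ − p₀)/p₁ = (0.73 − 0.28) / 0.73 ≈ 0.61644.
Attributable cases ≈ PN × (exposed cases) = 0.61644 × 2161 ≈ 1332.12.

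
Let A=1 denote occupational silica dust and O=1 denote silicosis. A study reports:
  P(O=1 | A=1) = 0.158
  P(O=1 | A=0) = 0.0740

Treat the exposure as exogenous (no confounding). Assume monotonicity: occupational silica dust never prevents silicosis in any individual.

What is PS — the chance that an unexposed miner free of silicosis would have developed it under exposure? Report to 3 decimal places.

Let p₁ = 0.158, p₀ = 0.074.
Under exogeneity and monotonicity, PS = (p₁ − p₀) / (1 − p₀).
PS = (0.158 − 0.074) / (1 − 0.074) = 0.084 / 0.926 ≈ 0.0907

PS ≈ 0.091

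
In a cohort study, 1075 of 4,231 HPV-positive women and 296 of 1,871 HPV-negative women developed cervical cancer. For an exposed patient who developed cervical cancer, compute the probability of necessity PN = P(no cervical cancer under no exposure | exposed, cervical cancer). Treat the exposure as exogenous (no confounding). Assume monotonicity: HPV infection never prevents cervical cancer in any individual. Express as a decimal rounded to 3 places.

p₁ = P(outcome | exposed) = 1075/4231 = 0.25408
p₀ = P(outcome | unexposed) = 296/1871 = 0.1582
Under exogeneity and monotonicity, PN = (p₁ − p₀) / p₁.
PN = (0.25408 − 0.1582) / 0.25408 = 0.095873 / 0.25408 ≈ 0.3773

PN ≈ 0.377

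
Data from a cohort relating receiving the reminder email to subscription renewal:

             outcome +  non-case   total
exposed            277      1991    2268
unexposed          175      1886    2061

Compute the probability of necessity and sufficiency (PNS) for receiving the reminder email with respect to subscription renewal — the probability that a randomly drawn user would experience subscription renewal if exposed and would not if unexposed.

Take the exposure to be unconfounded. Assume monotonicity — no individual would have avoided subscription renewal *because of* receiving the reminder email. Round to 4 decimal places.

PNS ≈ 0.0372

p₁ = P(outcome | exposed) = 277/2268 = 0.12213
p₀ = P(outcome | unexposed) = 175/2061 = 0.08491
Under exogeneity and monotonicity, PNS = p₁ − p₀.
PNS = 0.12213 − 0.08491 = 0.037224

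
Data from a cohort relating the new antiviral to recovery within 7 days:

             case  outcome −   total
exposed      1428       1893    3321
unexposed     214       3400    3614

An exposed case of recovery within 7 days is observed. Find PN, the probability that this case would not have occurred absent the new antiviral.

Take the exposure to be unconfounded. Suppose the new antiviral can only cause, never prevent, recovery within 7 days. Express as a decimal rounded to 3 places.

p₁ = P(outcome | exposed) = 1428/3321 = 0.42999
p₀ = P(outcome | unexposed) = 214/3614 = 0.059214
Under exogeneity and monotonicity, PN = (p₁ − p₀) / p₁.
PN = (0.42999 − 0.059214) / 0.42999 = 0.37078 / 0.42999 ≈ 0.8623

PN ≈ 0.862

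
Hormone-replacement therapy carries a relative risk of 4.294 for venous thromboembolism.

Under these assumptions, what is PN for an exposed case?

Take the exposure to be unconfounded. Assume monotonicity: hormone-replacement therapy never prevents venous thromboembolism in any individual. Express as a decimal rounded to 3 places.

Under exogeneity and monotonicity, PN = (RR − 1) / RR = 1 − 1/RR.
PN = (4.294 − 1) / 4.294 = 3.294 / 4.294 ≈ 0.7671

PN ≈ 0.767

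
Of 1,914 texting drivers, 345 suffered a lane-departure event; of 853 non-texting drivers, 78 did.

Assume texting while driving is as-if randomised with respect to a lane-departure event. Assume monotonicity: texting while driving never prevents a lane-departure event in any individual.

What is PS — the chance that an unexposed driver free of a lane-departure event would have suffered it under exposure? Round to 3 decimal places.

p₁ = P(outcome | exposed) = 345/1914 = 0.18025
p₀ = P(outcome | unexposed) = 78/853 = 0.091442
Under exogeneity and monotonicity, PS = (p₁ − p₀) / (1 − p₀).
PS = (0.18025 − 0.091442) / (1 − 0.091442) = 0.088809 / 0.90856 ≈ 0.0977

PS ≈ 0.098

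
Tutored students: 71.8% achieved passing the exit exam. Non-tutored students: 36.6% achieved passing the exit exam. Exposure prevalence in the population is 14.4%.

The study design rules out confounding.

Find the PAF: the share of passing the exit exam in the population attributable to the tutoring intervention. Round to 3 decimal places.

p₁ = 0.718, p₀ = 0.366.
Overall risk P(Y=1) = π·p₁ + (1−π)·p₀ = 0.144×0.718 + 0.856×0.366 = 0.41669.
Under exogeneity, PAF = [P(Y=1) − p₀] / P(Y=1).
PAF = (0.41669 − 0.366) / 0.41669 ≈ 0.1216

PAF ≈ 0.122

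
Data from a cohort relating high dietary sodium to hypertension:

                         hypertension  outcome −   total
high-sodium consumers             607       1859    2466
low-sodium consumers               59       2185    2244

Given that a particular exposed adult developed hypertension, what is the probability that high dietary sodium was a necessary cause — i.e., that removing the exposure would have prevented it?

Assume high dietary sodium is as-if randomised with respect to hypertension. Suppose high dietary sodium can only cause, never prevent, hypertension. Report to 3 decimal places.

PN ≈ 0.893

p₁ = P(outcome | exposed) = 607/2466 = 0.24615
p₀ = P(outcome | unexposed) = 59/2244 = 0.026292
Under exogeneity and monotonicity, PN = (p₁ − p₀)/p₁.
PN = (0.24615 − 0.026292) / 0.24615 ≈ 0.8932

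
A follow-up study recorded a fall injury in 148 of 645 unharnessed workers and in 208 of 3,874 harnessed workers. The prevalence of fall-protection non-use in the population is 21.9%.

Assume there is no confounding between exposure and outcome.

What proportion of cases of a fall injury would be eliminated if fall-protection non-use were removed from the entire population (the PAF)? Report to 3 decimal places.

p₁ = P(outcome | exposed) = 148/645 = 0.22946
p₀ = P(outcome | unexposed) = 208/3874 = 0.053691
Overall risk P(Y=1) = π·p₁ + (1−π)·p₀ = 0.219×0.22946 + 0.781×0.053691 = 0.092184.
Under exogeneity, PAF = [P(Y=1) − p₀] / P(Y=1).
PAF = (0.092184 − 0.053691) / 0.092184 ≈ 0.4176

PAF ≈ 0.418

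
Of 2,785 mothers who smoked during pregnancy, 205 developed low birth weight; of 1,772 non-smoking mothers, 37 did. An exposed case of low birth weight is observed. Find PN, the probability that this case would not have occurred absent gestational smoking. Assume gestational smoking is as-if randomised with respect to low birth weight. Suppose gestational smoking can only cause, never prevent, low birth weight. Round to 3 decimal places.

p₁ = P(outcome | exposed) = 205/2785 = 0.073609
p₀ = P(outcome | unexposed) = 37/1772 = 0.02088
Under exogeneity and monotonicity, PN = (p₁ − p₀) / p₁.
PN = (0.073609 − 0.02088) / 0.073609 = 0.052728 / 0.073609 ≈ 0.7163

PN ≈ 0.716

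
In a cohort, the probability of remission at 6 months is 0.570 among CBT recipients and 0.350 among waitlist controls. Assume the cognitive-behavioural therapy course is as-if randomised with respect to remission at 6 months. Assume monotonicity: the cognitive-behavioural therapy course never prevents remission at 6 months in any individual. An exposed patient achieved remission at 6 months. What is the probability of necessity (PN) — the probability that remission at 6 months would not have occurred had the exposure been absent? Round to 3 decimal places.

PN ≈ 0.386

Let p₁ = 0.57, p₀ = 0.35.
Under exogeneity and monotonicity, PN = (p₁ − p₀) / p₁.
PN = (0.57 − 0.35) / 0.57 = 0.22 / 0.57 ≈ 0.3860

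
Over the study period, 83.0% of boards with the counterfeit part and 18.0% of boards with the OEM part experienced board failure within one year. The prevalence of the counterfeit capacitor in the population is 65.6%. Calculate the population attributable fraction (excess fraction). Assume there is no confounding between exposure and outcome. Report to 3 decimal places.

p₁ = 0.83, p₀ = 0.18.
Overall risk P(Y=1) = π·p₁ + (1−π)·p₀ = 0.656×0.83 + 0.344×0.18 = 0.6064.
Under exogeneity, PAF = [P(Y=1) − p₀] / P(Y=1).
PAF = (0.6064 − 0.18) / 0.6064 ≈ 0.7032

PAF ≈ 0.703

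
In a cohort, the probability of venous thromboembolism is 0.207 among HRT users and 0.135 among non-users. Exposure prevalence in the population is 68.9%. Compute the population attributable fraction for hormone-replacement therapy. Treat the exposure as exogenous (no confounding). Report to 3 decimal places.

PAF ≈ 0.269

Let p₁ = 0.207, p₀ = 0.135.
Overall risk P(Y=1) = π·p₁ + (1−π)·p₀ = 0.689×0.207 + 0.311×0.135 = 0.18461.
Under exogeneity, PAF = [P(Y=1) − p₀] / P(Y=1).
PAF = (0.18461 − 0.135) / 0.18461 ≈ 0.2687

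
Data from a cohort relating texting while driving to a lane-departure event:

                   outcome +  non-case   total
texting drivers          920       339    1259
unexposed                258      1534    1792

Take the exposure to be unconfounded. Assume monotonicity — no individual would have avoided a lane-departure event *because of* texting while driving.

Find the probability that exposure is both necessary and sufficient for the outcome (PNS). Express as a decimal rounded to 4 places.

p₁ = P(outcome | exposed) = 920/1259 = 0.73074
p₀ = P(outcome | unexposed) = 258/1792 = 0.14397
Under exogeneity and monotonicity, PNS = p₁ − p₀.
PNS = 0.73074 − 0.14397 = 0.58677

PNS ≈ 0.5868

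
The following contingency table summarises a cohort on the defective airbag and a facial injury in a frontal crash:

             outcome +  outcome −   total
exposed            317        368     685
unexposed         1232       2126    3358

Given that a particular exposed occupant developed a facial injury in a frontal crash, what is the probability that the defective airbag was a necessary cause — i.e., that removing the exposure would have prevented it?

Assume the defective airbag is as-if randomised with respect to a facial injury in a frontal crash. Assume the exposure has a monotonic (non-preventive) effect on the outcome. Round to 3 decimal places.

PN ≈ 0.207

p₁ = P(outcome | exposed) = 317/685 = 0.46277
p₀ = P(outcome | unexposed) = 1232/3358 = 0.36689
Under exogeneity and monotonicity, PN = (p₁ − p₀)/p₁.
PN = (0.46277 − 0.36689) / 0.46277 ≈ 0.2072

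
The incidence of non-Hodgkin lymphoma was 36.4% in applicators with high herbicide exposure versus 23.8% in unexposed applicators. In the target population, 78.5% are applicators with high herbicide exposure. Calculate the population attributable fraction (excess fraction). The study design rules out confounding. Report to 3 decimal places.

p₁ = 0.364, p₀ = 0.238.
Overall risk P(Y=1) = π·p₁ + (1−π)·p₀ = 0.785×0.364 + 0.215×0.238 = 0.33691.
Under exogeneity, PAF = [P(Y=1) − p₀] / P(Y=1).
PAF = (0.33691 − 0.238) / 0.33691 ≈ 0.2936

PAF ≈ 0.294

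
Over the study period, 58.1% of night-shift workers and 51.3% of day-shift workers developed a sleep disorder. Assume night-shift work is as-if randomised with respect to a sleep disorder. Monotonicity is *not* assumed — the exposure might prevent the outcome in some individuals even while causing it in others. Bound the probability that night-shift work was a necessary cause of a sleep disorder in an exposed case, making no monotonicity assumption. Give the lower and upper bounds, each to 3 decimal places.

p₁ = 0.581, p₀ = 0.513.
Under exogeneity alone the bounds on PN are max{0,(p₁−p₀)/p₁} ≤ PN ≤ min{1,(1−p₀)/p₁}.
  lower = (p₁ − p₀)/p₁ = 0.068 / 0.581 ≈ 0.1170
  upper = min{1, (1 − p₀)/p₁} = 0.487 / 0.581 ≈ 0.8382

0.117 ≤ PN ≤ 0.838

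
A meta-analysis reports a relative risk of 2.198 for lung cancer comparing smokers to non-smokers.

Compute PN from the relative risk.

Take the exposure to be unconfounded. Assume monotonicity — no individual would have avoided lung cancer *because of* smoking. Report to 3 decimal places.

PN ≈ 0.545

Under exogeneity and monotonicity, PN = (RR − 1) / RR = 1 − 1/RR.
PN = (2.198 − 1) / 2.198 = 1.198 / 2.198 ≈ 0.5450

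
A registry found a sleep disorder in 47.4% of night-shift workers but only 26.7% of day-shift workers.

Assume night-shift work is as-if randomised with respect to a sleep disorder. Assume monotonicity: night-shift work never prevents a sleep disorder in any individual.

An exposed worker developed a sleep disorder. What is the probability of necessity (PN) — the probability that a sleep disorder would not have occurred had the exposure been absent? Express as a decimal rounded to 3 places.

PN ≈ 0.437

p₁ = 0.474, p₀ = 0.267.
Under exogeneity and monotonicity, PN = (p₁ − p₀) / p₁.
PN = (0.474 − 0.267) / 0.474 = 0.207 / 0.474 ≈ 0.4367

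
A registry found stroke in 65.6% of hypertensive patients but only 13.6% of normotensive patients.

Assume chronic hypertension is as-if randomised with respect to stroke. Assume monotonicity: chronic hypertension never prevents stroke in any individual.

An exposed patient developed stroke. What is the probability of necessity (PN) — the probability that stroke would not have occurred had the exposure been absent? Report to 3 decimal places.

p₁ = 0.656, p₀ = 0.136.
Under exogeneity and monotonicity, PN = (p₁ − p₀) / p₁.
PN = (0.656 − 0.136) / 0.656 = 0.52 / 0.656 ≈ 0.7927

PN ≈ 0.793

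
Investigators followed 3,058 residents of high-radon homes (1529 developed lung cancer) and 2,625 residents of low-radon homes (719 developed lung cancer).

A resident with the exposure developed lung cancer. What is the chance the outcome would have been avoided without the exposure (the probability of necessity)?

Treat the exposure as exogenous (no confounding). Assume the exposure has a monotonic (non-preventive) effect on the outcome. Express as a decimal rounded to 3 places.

PN ≈ 0.452

p₁ = P(outcome | exposed) = 1529/3058 = 0.5
p₀ = P(outcome | unexposed) = 719/2625 = 0.2739
Under exogeneity and monotonicity, PN = (p₁ − p₀) / p₁.
PN = (0.5 − 0.2739) / 0.5 = 0.2261 / 0.5 ≈ 0.4522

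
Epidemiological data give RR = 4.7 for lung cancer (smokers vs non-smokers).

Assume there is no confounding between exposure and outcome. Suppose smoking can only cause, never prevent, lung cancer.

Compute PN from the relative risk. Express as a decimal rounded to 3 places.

PN ≈ 0.787

Under exogeneity and monotonicity, PN = (RR − 1) / RR = 1 − 1/RR.
PN = (4.7 − 1) / 4.7 = 3.7 / 4.7 ≈ 0.7872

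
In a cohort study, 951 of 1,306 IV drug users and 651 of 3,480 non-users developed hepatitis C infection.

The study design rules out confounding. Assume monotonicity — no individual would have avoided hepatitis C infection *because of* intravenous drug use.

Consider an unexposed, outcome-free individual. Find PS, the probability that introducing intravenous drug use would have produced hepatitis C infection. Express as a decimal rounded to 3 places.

p₁ = P(outcome | exposed) = 951/1306 = 0.72818
p₀ = P(outcome | unexposed) = 651/3480 = 0.18707
Under exogeneity and monotonicity, PS = (p₁ − p₀) / (1 − p₀).
PS = (0.72818 − 0.18707) / (1 − 0.18707) = 0.54111 / 0.81293 ≈ 0.6656

PS ≈ 0.666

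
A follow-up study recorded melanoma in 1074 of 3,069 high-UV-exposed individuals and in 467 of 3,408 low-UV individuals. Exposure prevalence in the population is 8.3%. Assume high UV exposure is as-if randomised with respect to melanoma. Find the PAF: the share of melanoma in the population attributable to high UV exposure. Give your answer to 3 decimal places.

PAF ≈ 0.114

p₁ = P(outcome | exposed) = 1074/3069 = 0.34995
p₀ = P(outcome | unexposed) = 467/3408 = 0.13703
Overall risk P(Y=1) = π·p₁ + (1−π)·p₀ = 0.083×0.34995 + 0.917×0.13703 = 0.1547.
Under exogeneity, PAF = [P(Y=1) − p₀] / P(Y=1).
PAF = (0.1547 − 0.13703) / 0.1547 ≈ 0.1142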